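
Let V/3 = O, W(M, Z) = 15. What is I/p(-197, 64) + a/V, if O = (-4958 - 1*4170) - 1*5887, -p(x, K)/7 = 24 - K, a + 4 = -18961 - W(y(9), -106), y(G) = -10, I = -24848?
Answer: -306034/3465 ≈ -88.322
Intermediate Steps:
a = -18980 (a = -4 + (-18961 - 1*15) = -4 + (-18961 - 15) = -4 - 18976 = -18980)
p(x, K) = -168 + 7*K (p(x, K) = -7*(24 - K) = -168 + 7*K)
O = -15015 (O = (-4958 - 4170) - 5887 = -9128 - 5887 = -15015)
V = -45045 (V = 3*(-15015) = -45045)
I/p(-197, 64) + a/V = -24848/(-168 + 7*64) - 18980/(-45045) = -24848/(-168 + 448) - 18980*(-1/45045) = -24848/280 + 292/693 = -24848*1/280 + 292/693 = -3106/35 + 292/693 = -306034/3465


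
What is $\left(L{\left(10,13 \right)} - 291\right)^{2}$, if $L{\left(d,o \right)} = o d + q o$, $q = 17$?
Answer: $3600$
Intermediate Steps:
$L{\left(d,o \right)} = 17 o + d o$ ($L{\left(d,o \right)} = o d + 17 o = d o + 17 o = 17 o + d o$)
$\left(L{\left(10,13 \right)} - 291\right)^{2} = \left(13 \left(17 + 10\right) - 291\right)^{2} = \left(13 \cdot 27 - 291\right)^{2} = \left(351 - 291\right)^{2} = 60^{2} = 3600$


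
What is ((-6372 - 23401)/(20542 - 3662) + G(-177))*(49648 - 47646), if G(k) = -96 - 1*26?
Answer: -2091222133/8440 ≈ -2.4778e+5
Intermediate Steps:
G(k) = -122 (G(k) = -96 - 26 = -122)
((-6372 - 23401)/(20542 - 3662) + G(-177))*(49648 - 47646) = ((-6372 - 23401)/(20542 - 3662) - 122)*(49648 - 47646) = (-29773/16880 - 122)*2002 = -2089133/16880*2002 = -2091222133/8440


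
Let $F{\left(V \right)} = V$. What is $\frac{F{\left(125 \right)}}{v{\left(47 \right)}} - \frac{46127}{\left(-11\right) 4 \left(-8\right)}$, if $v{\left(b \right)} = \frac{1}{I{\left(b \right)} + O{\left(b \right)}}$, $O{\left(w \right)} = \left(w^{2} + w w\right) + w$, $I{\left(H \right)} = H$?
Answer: $\frac{198481873}{352} \approx 5.6387 \cdot 10^{5}$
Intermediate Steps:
$O{\left(w \right)} = w + 2 w^{2}$ ($O{\left(w \right)} = \left(w^{2} + w^{2}\right) + w = 2 w^{2} + w = w + 2 w^{2}$)
$v{\left(b \right)} = \frac{1}{b + b \left(1 + 2 b\right)}$
$\frac{F{\left(125 \right)}}{v{\left(47 \right)}} - \frac{46127}{\left(-11\right) 4 \left(-8\right)} = \frac{125}{\frac{1}{2} \cdot \frac{1}{47} \frac{1}{1 + 47}} - \frac{46127}{\left(-11\right) 4 \left(-8\right)} = \frac{125}{\frac{1}{2} \cdot \frac{1}{47} \cdot \frac{1}{48}} - \frac{46127}{\left(-44\right) \left(-8\right)} = \frac{125}{\frac{1}{2} \cdot \frac{1}{47} \cdot \frac{1}{48}} - \frac{46127}{352} = 125 \frac{1}{\frac{1}{4512}} - \frac{46127}{352} = 125 \cdot 4512 - \frac{46127}{352} = 564000 - \frac{46127}{352} = \frac{198481873}{352}$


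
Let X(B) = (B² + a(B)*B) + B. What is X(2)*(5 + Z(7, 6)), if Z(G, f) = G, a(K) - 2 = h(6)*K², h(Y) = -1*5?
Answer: -360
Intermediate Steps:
h(Y) = -5
a(K) = 2 - 5*K²
X(B) = B + B² + B*(2 - 5*B²) (X(B) = (B² + (2 - 5*B²)*B) + B = (B² + B*(2 - 5*B²)) + B = B + B² + B*(2 - 5*B²))
X(2)*(5 + Z(7, 6)) = (2*(3 + 2 - 5*2²))*(5 + 7) = (2*(3 + 2 - 5*4))*12 = (2*(3 + 2 - 20))*12 = (2*(-15))*12 = -30*12 = -360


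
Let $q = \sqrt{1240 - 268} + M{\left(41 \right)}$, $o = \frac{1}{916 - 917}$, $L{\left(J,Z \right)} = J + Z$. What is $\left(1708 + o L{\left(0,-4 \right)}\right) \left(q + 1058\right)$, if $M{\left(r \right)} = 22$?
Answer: $1848960 + 30816 \sqrt{3} \approx 1.9023 \cdot 10^{6}$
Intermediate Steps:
$o = -1$ ($o = \frac{1}{-1} = -1$)
$q = 22 + 18 \sqrt{3}$ ($q = \sqrt{1240 - 268} + 22 = \sqrt{972} + 22 = 18 \sqrt{3} + 22 = 22 + 18 \sqrt{3} \approx 53.177$)
$\left(1708 + o L{\left(0,-4 \right)}\right) \left(q + 1058\right) = \left(1708 - \left(0 - 4\right)\right) \left(\left(22 + 18 \sqrt{3}\right) + 1058\right) = \left(1708 - -4\right) \left(1080 + 18 \sqrt{3}\right) = \left(1708 + 4\right) \left(1080 + 18 \sqrt{3}\right) = 1712 \left(1080 + 18 \sqrt{3}\right) = 1848960 + 30816 \sqrt{3}$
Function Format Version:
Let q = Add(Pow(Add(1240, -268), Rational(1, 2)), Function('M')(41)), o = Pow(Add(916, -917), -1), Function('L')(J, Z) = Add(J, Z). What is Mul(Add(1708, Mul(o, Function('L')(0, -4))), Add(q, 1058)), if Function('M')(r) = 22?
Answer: Add(1848960, Mul(30816, Pow(3, Rational(1, 2)))) ≈ 1.9023e+6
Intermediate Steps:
o = -1 (o = Pow(-1, -1) = -1)
q = Add(22, Mul(18, Pow(3, Rational(1, 2)))) (q = Add(Pow(Add(1240, -268), Rational(1, 2)), 22) = Add(Pow(972, Rational(1, 2)), 22) = Add(Mul(18, Pow(3, Rational(1, 2))), 22) = Add(22, Mul(18, Pow(3, Rational(1, 2)))) ≈ 53.177)
Mul(Add(1708, Mul(o, Function('L')(0, -4))), Add(q, 1058)) = Mul(Add(1708, Mul(-1, Add(0, -4))), Add(Add(22, Mul(18, Pow(3, Rational(1, 2)))), 1058)) = Mul(Add(1708, Mul(-1, -4)), Add(1080, Mul(18, Pow(3, Rational(1, 2))))) = Mul(Add(1708, 4), Add(1080, Mul(18, Pow(3, Rational(1, 2))))) = Mul(1712, Add(1080, Mul(18, Pow(3, Rational(1, 2))))) = Add(1848960, Mul(30816, Pow(3, Rational(1, 2))))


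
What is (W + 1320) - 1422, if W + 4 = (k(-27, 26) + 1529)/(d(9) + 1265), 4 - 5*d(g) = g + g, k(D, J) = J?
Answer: -661191/6311 ≈ -104.77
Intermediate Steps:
d(g) = ⅘ - 2*g/5 (d(g) = ⅘ - (g + g)/5 = ⅘ - 2*g/5)
W = -17469/6311 (W = -4 + (26 + 1529)/((⅘ - ⅖*9) + 1265) = -4 + 1555/((⅘ - 18/5) + 1265) = -4 + 1555/(-14/5 + 1265) = -4 + 1555/(6311/5) = -4 + 1555*(5/6311) = -4 + 7775/6311 = -17469/6311 ≈ -2.7680)
(W + 1320) - 1422 = (-17469/6311 + 1320) - 1422 = 8313051/6311 - 1422 = -661191/6311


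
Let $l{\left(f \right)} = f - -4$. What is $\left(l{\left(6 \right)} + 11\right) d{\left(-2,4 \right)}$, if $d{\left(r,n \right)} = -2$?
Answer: $-42$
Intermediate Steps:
$l{\left(f \right)} = 4 + f$ ($l{\left(f \right)} = f + 4 = 4 + f$)
$\left(l{\left(6 \right)} + 11\right) d{\left(-2,4 \right)} = \left(\left(4 + 6\right) + 11\right) \left(-2\right) = \left(10 + 11\right) \left(-2\right) = 21 \left(-2\right) = -42$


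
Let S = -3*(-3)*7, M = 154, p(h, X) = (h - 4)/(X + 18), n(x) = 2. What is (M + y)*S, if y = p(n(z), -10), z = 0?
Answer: 38745/4 ≈ 9686.3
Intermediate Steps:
p(h, X) = (-4 + h)/(18 + X)
y = -1/4 (y = (-4 + 2)/(18 - 10) = -2/8 = (1/8)*(-2) = -1/4 ≈ -0.25000)
S = 63 (S = 9*7 = 63)
(M + y)*S = (154 - 1/4)*63 = (615/4)*63 = 38745/4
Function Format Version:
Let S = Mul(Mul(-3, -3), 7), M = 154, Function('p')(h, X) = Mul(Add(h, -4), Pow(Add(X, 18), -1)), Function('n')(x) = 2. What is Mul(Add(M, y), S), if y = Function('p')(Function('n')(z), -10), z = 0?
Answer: Rational(38745, 4) ≈ 9686.3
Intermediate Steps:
Function('p')(h, X) = Mul(Pow(Add(18, X), -1), Add(-4, h)) (Function('p')(h, X) = Mul(Add(-4, h), Pow(Add(18, X), -1)) = Mul(Pow(Add(18, X), -1), Add(-4, h)))
y = Rational(-1, 4) (y = Mul(Pow(Add(18, -10), -1), Add(-4, 2)) = Mul(Pow(8, -1), -2) = Mul(Rational(1, 8), -2) = Rational(-1, 4) ≈ -0.25000)
S = 63 (S = Mul(9, 7) = 63)
Mul(Add(M, y), S) = Mul(Add(154, Rational(-1, 4)), 63) = Mul(Rational(615, 4), 63) = Rational(38745, 4)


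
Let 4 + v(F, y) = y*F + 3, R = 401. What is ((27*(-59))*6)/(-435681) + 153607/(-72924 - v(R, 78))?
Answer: -7325299801/5044266209 ≈ -1.4522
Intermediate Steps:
v(F, y) = -1 + F*y (v(F, y) = -4 + (y*F + 3) = -4 + (F*y + 3) = -4 + (3 + F*y) = -1 + F*y)
((27*(-59))*6)/(-435681) + 153607/(-72924 - v(R, 78)) = ((27*(-59))*6)/(-435681) + 153607/(-72924 - (-1 + 401*78)) = -1593*6*(-1/435681) + 153607/(-72924 - (-1 + 31278)) = -9558*(-1/435681) + 153607/(-72924 - 1*31277) = 1062/48409 + 153607/(-72924 - 31277) = 1062/48409 + 153607/(-104201) = 1062/48409 + 153607*(-1/104201) = 1062/48409 - 153607/104201 = -7325299801/5044266209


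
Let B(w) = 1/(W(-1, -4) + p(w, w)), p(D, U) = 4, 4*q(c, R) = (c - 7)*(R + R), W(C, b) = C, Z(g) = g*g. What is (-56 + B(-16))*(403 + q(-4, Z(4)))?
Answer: -17535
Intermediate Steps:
Z(g) = g²
q(c, R) = R*(-7 + c)/2 (q(c, R) = ((c - 7)*(R + R))/4 = ((-7 + c)*(2*R))/4 = (2*R*(-7 + c))/4 = R*(-7 + c)/2)
B(w) = ⅓ (B(w) = 1/(-1 + 4) = 1/3 = ⅓)
(-56 + B(-16))*(403 + q(-4, Z(4))) = (-56 + ⅓)*(403 + (½)*4²*(-7 - 4)) = -167*(403 + (½)*16*(-11))/3 = -167*(403 - 88)/3 = -167/3*315 = -17535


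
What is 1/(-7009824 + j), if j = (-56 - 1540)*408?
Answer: -1/7660992 ≈ -1.3053e-7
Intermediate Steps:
j = -651168 (j = -1596*408 = -651168)
1/(-7009824 + j) = 1/(-7009824 - 651168) = 1/(-7660992) = -1/7660992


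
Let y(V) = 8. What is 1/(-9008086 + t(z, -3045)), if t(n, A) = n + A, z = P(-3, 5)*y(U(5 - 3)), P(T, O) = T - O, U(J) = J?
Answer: -1/9011195 ≈ -1.1097e-7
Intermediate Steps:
z = -64 (z = (-3 - 1*5)*8 = (-3 - 5)*8 = -8*8 = -64)
t(n, A) = A + n
1/(-9008086 + t(z, -3045)) = 1/(-9008086 + (-3045 - 64)) = 1/(-9008086 - 3109) = 1/(-9011195) = -1/9011195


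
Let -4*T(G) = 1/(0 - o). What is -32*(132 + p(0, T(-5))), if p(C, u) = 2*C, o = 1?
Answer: -4224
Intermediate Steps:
T(G) = ¼ (T(G) = -1/(4*(0 - 1*1)) = -1/(4*(0 - 1)) = -¼/(-1) = -¼*(-1) = ¼)
-32*(132 + p(0, T(-5))) = -32*(132 + 2*0) = -32*(132 + 0) = -32*132 = -4224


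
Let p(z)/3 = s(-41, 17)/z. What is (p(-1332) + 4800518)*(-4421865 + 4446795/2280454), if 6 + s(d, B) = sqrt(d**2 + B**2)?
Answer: -3582171939850252981695/168753596 + 3361285093305*sqrt(1970)/337507192 ≈ -2.1227e+13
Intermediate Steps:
s(d, B) = -6 + sqrt(B**2 + d**2) (s(d, B) = -6 + sqrt(d**2 + B**2) = -6 + sqrt(B**2 + d**2))
p(z) = 3*(-6 + sqrt(1970))/z (p(z) = 3*((-6 + sqrt(17**2 + (-41)**2))/z) = 3*((-6 + sqrt(289 + 1681))/z) = 3*((-6 + sqrt(1970))/z) = 3*(-6 + sqrt(1970))/z)
(p(-1332) + 4800518)*(-4421865 + 4446795/2280454) = (3*(-6 + sqrt(1970))/(-1332) + 4800518)*(-4421865 + 4446795/2280454) = (3*(-1/1332)*(-6 + sqrt(1970)) + 4800518)*(-4421865 + 4446795*(1/2280454)) = ((1/74 - sqrt(1970)/444) + 4800518)*(-4421865 + 4446795/2280454) = (355238333/74 - sqrt(1970)/444)*(-10083855279915/2280454) = -3582171939850252981695/168753596 + 3361285093305*sqrt(1970)/337507192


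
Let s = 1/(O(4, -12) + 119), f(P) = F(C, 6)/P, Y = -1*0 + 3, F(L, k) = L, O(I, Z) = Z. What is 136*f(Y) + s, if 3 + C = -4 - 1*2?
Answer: -43655/107 ≈ -407.99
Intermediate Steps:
C = -9 (C = -3 + (-4 - 1*2) = -3 + (-4 - 2) = -3 - 6 = -9)
Y = 3 (Y = 0 + 3 = 3)
f(P) = -9/P
s = 1/107 (s = 1/(-12 + 119) = 1/107 ≈ 0.0093458)
136*f(Y) + s = 136*(-9/3) + 1/107 = 136*(-9*⅓) + 1/107 = 136*(-3) + 1/107 = -408 + 1/107 = -43655/107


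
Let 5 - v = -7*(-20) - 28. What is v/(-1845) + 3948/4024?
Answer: 1928657/1856070 ≈ 1.0391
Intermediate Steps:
v = -107 (v = 5 - (-7*(-20) - 28) = 5 - (140 - 28) = 5 - 1*112 = 5 - 112 = -107)
v/(-1845) + 3948/4024 = -107/(-1845) + 3948/4024 = -107*(-1/1845) + 3948*(1/4024) = 107/1845 + 987/1006 = 1928657/1856070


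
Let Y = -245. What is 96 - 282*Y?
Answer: 69186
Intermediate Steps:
96 - 282*Y = 96 - 282*(-245) = 96 + 69090 = 69186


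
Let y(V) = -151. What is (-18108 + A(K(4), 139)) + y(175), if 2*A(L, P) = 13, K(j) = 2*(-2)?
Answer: -36505/2 ≈ -18253.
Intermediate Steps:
K(j) = -4
A(L, P) = 13/2 (A(L, P) = (½)*13 = 13/2)
(-18108 + A(K(4), 139)) + y(175) = (-18108 + 13/2) - 151 = -36203/2 - 151 = -36505/2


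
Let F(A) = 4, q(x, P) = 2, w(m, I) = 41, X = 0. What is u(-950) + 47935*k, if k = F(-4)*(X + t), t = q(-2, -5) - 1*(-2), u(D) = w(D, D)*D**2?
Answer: 37769460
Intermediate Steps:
u(D) = 41*D**2
t = 4 (t = 2 - 1*(-2) = 2 + 2 = 4)
k = 16 (k = 4*(0 + 4) = 4*4 = 16)
u(-950) + 47935*k = 41*(-950)**2 + 47935*16 = 41*902500 + 766960 = 37002500 + 766960 = 37769460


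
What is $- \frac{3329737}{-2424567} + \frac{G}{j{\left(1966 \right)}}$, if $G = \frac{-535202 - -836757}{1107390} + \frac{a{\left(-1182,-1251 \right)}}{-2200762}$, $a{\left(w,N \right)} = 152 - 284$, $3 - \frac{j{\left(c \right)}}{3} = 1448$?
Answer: $\frac{1172550578896744987499}{853838459612437564170} \approx 1.3733$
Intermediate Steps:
$j{\left(c \right)} = -4335$ ($j{\left(c \right)} = 9 - 4344 = -4335$)
$a{\left(w,N \right)} = -132$ ($a{\left(w,N \right)} = 152 - 284 = -132$)
$G = \frac{66379696039}{243710183118}$ ($G = \frac{-535202 - -836757}{1107390} - \frac{132}{-2200762} = \left(-535202 + 836757\right) \frac{1}{1107390} - - \frac{66}{1100381} = 301555 \cdot \frac{1}{1107390} + \frac{66}{1100381} = \frac{60311}{221478} + \frac{66}{1100381} = \frac{66379696039}{243710183118} \approx 0.27237$)
$- \frac{3329737}{-2424567} + \frac{G}{j{\left(1966 \right)}} = - \frac{3329737}{-2424567} + \frac{66379696039}{243710183118 \left(-4335\right)} = \left(-3329737\right) \left(- \frac{1}{2424567}\right) + \frac{66379696039}{243710183118} \left(- \frac{1}{4335}\right) = \frac{3329737}{2424567} - \frac{66379696039}{1056483643816530} = \frac{1172550578896744987499}{853838459612437564170}$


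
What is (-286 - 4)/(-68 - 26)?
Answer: 145/47 ≈ 3.0851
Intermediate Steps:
(-286 - 4)/(-68 - 26) = -290/(-94) = -290*(-1/94) = 145/47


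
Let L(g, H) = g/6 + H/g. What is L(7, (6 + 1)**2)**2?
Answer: 2401/36 ≈ 66.694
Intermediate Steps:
L(g, H) = g/6 + H/g (L(g, H) = g*(1/6) + H/g = g/6 + H/g)
L(7, (6 + 1)**2)**2 = ((1/6)*7 + (6 + 1)**2/7)**2 = (7/6 + 7**2*(1/7))**2 = (7/6 + 49*(1/7))**2 = (7/6 + 7)**2 = (49/6)**2 = 2401/36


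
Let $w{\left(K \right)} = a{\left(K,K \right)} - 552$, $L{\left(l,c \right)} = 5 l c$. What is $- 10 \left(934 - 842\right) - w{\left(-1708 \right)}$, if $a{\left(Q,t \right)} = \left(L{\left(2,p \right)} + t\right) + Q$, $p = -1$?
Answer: $3058$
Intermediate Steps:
$L{\left(l,c \right)} = 5 c l$
$a{\left(Q,t \right)} = -10 + Q + t$ ($a{\left(Q,t \right)} = \left(5 \left(-1\right) 2 + t\right) + Q = \left(-10 + t\right) + Q = -10 + Q + t$)
$w{\left(K \right)} = -562 + 2 K$ ($w{\left(K \right)} = \left(-10 + K + K\right) - 552 = \left(-10 + 2 K\right) - 552 = -562 + 2 K$)
$- 10 \left(934 - 842\right) - w{\left(-1708 \right)} = - 10 \left(934 - 842\right) - \left(-562 + 2 \left(-1708\right)\right) = \left(-10\right) 92 - \left(-562 - 3416\right) = -920 - -3978 = -920 + 3978 = 3058$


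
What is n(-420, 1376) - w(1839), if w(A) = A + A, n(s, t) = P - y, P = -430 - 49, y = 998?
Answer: -5155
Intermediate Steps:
P = -479
n(s, t) = -1477 (n(s, t) = -479 - 1*998 = -479 - 998 = -1477)
w(A) = 2*A
n(-420, 1376) - w(1839) = -1477 - 2*1839 = -1477 - 1*3678 = -1477 - 3678 = -5155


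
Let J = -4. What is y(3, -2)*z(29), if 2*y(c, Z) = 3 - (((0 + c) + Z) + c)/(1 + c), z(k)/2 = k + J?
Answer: 50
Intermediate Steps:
z(k) = -8 + 2*k (z(k) = 2*(k - 4) = 2*(-4 + k) = -8 + 2*k)
y(c, Z) = 3/2 - (Z + 2*c)/(2*(1 + c)) (y(c, Z) = (3 - (((0 + c) + Z) + c)/(1 + c))/2 = (3 - ((c + Z) + c)/(1 + c))/2 = (3 - ((Z + c) + c)/(1 + c))/2 = (3 - (Z + 2*c)/(1 + c))/2 = 3/2 - (Z + 2*c)/(2*(1 + c)))
y(3, -2)*z(29) = ((3 + 3 - 1*(-2))/(2*(1 + 3)))*(-8 + 2*29) = ((½)*(3 + 3 + 2)/4)*(-8 + 58) = ((½)*(¼)*8)*50 = 1*50 = 50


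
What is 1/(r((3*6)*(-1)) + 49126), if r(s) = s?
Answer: 1/49108 ≈ 2.0363e-5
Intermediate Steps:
1/(r((3*6)*(-1)) + 49126) = 1/((3*6)*(-1) + 49126) = 1/(18*(-1) + 49126) = 1/(-18 + 49126) = 1/49108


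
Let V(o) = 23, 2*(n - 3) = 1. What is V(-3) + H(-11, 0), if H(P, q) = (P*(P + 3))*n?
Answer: 331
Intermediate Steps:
n = 7/2 (n = 3 + (1/2)*1 = 3 + 1/2 = 7/2 ≈ 3.5000)
H(P, q) = 7*P*(3 + P)/2 (H(P, q) = (P*(P + 3))*(7/2) = (P*(3 + P))*(7/2) = 7*P*(3 + P)/2)
V(-3) + H(-11, 0) = 23 + (7/2)*(-11)*(3 - 11) = 23 + (7/2)*(-11)*(-8) = 23 + 308 = 331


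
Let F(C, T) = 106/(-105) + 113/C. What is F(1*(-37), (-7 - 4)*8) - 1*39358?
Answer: -152921617/3885 ≈ -39362.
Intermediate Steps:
F(C, T) = -106/105 + 113/C (F(C, T) = 106*(-1/105) + 113/C = -106/105 + 113/C)
F(1*(-37), (-7 - 4)*8) - 1*39358 = (-106/105 + 113/((1*(-37)))) - 1*39358 = (-106/105 + 113/(-37)) - 39358 = (-106/105 + 113*(-1/37)) - 39358 = (-106/105 - 113/37) - 39358 = -15787/3885 - 39358 = -152921617/3885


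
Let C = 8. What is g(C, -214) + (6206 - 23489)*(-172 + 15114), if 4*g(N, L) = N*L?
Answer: -258243014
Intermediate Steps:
g(N, L) = L*N/4 (g(N, L) = (N*L)/4 = (L*N)/4 = L*N/4)
g(C, -214) + (6206 - 23489)*(-172 + 15114) = (¼)*(-214)*8 + (6206 - 23489)*(-172 + 15114) = -428 - 17283*14942 = -428 - 258242586 = -258243014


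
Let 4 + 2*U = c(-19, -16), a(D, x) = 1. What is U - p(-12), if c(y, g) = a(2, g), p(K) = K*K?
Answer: -291/2 ≈ -145.50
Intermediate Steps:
p(K) = K²
c(y, g) = 1
U = -3/2 (U = -2 + (½)*1 = -2 + ½ = -3/2 ≈ -1.5000)
U - p(-12) = -3/2 - 1*(-12)² = -3/2 - 1*144 = -3/2 - 144 = -291/2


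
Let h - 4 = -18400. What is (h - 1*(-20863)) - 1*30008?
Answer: -27541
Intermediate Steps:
h = -18396 (h = 4 - 18400 = -18396)
(h - 1*(-20863)) - 1*30008 = (-18396 - 1*(-20863)) - 1*30008 = (-18396 + 20863) - 30008 = 2467 - 30008 = -27541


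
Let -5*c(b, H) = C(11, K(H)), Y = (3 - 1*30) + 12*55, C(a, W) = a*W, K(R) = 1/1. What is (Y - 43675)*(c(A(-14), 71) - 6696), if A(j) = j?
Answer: 1441519622/5 ≈ 2.8830e+8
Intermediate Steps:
K(R) = 1
C(a, W) = W*a
Y = 633 (Y = (3 - 30) + 660 = -27 + 660 = 633)
c(b, H) = -11/5
(Y - 43675)*(c(A(-14), 71) - 6696) = (633 - 43675)*(-11/5 - 6696) = -43042*(-33491/5) = 1441519622/5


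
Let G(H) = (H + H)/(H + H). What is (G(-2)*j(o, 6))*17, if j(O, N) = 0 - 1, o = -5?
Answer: -17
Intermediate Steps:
j(O, N) = -1
G(H) = 1 (G(H) = (2*H)/((2*H)) = (2*H)*(1/(2*H)) = 1)
(G(-2)*j(o, 6))*17 = (1*(-1))*17 = -1*17 = -17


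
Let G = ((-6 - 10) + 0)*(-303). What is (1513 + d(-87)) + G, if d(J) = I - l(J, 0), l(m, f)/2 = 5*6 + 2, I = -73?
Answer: 6224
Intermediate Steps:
l(m, f) = 64 (l(m, f) = 2*(5*6 + 2) = 2*(30 + 2) = 2*32 = 64)
d(J) = -137 (d(J) = -73 - 1*64 = -73 - 64 = -137)
G = 4848 (G = (-16 + 0)*(-303) = -16*(-303) = 4848)
(1513 + d(-87)) + G = (1513 - 137) + 4848 = 1376 + 4848 = 6224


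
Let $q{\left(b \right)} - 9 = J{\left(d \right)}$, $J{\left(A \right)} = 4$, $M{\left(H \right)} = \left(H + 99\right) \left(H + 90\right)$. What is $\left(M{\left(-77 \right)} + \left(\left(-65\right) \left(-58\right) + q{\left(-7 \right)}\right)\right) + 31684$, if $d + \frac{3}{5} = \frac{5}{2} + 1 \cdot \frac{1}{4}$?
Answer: $35753$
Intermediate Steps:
$M{\left(H \right)} = \left(90 + H\right) \left(99 + H\right)$ ($M{\left(H \right)} = \left(99 + H\right) \left(90 + H\right) = \left(90 + H\right) \left(99 + H\right)$)
$d = \frac{43}{20}$ ($d = - \frac{3}{5} + \left(\frac{5}{2} + 1 \cdot \frac{1}{4}\right) = - \frac{3}{5} + \left(5 \cdot \frac{1}{2} + 1 \cdot \frac{1}{4}\right) = - \frac{3}{5} + \left(\frac{5}{2} + \frac{1}{4}\right) = - \frac{3}{5} + \frac{11}{4} = \frac{43}{20} \approx 2.15$)
$q{\left(b \right)} = 13$ ($q{\left(b \right)} = 9 + 4 = 13$)
$\left(M{\left(-77 \right)} + \left(\left(-65\right) \left(-58\right) + q{\left(-7 \right)}\right)\right) + 31684 = \left(\left(8910 + \left(-77\right)^{2} + 189 \left(-77\right)\right) + \left(\left(-65\right) \left(-58\right) + 13\right)\right) + 31684 = \left(\left(8910 + 5929 - 14553\right) + \left(3770 + 13\right)\right) + 31684 = \left(286 + 3783\right) + 31684 = 4069 + 31684 = 35753$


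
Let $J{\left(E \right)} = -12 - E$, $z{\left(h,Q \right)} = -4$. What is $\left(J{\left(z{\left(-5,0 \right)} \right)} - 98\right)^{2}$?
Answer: $11236$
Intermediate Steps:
$\left(J{\left(z{\left(-5,0 \right)} \right)} - 98\right)^{2} = \left(\left(-12 - -4\right) - 98\right)^{2} = \left(\left(-12 + 4\right) - 98\right)^{2} = \left(-8 - 98\right)^{2} = \left(-106\right)^{2} = 11236$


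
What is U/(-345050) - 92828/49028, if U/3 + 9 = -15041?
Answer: -1447412/821219 ≈ -1.7625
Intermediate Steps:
U = -45150 (U = -27 + 3*(-15041) = -27 - 45123 = -45150)
U/(-345050) - 92828/49028 = -45150/(-345050) - 92828/49028 = -45150*(-1/345050) - 92828*1/49028 = 903/6901 - 23207/12257 = -1447412/821219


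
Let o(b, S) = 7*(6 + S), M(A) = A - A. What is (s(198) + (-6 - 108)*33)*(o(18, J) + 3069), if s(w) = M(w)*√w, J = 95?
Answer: -14205312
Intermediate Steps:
M(A) = 0
s(w) = 0 (s(w) = 0*√w = 0)
o(b, S) = 42 + 7*S
(s(198) + (-6 - 108)*33)*(o(18, J) + 3069) = (0 + (-6 - 108)*33)*((42 + 7*95) + 3069) = (0 - 114*33)*((42 + 665) + 3069) = (0 - 3762)*(707 + 3069) = -3762*3776 = -14205312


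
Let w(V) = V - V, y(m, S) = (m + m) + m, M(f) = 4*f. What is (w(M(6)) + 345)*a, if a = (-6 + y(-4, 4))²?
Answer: 111780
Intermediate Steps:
y(m, S) = 3*m (y(m, S) = 2*m + m = 3*m)
w(V) = 0
a = 324 (a = (-6 + 3*(-4))² = (-6 - 12)² = (-18)² = 324)
(w(M(6)) + 345)*a = (0 + 345)*324 = 345*324 = 111780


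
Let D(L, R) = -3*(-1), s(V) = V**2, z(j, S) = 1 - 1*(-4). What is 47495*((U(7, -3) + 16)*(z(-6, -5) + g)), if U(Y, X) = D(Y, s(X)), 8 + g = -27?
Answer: -27072150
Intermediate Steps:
g = -35 (g = -8 - 27 = -35)
z(j, S) = 5 (z(j, S) = 1 + 4 = 5)
D(L, R) = 3
U(Y, X) = 3
47495*((U(7, -3) + 16)*(z(-6, -5) + g)) = 47495*((3 + 16)*(5 - 35)) = 47495*(19*(-30)) = 47495*(-570) = -27072150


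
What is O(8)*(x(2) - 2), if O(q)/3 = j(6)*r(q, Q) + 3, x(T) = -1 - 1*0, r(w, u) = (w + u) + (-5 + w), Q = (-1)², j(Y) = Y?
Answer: -675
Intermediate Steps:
Q = 1
r(w, u) = -5 + u + 2*w (r(w, u) = (u + w) + (-5 + w) = -5 + u + 2*w)
x(T) = -1 (x(T) = -1 + 0 = -1)
O(q) = -63 + 36*q (O(q) = 3*(6*(-5 + 1 + 2*q) + 3) = 3*(6*(-4 + 2*q) + 3) = 3*((-24 + 12*q) + 3) = 3*(-21 + 12*q) = -63 + 36*q)
O(8)*(x(2) - 2) = (-63 + 36*8)*(-1 - 2) = (-63 + 288)*(-3) = 225*(-3) = -675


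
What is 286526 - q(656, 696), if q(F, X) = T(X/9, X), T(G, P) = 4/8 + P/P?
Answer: 573049/2 ≈ 2.8652e+5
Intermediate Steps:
T(G, P) = 3/2 (T(G, P) = 4*(⅛) + 1 = ½ + 1 = 3/2)
q(F, X) = 3/2
286526 - q(656, 696) = 286526 - 1*3/2 = 286526 - 3/2 = 573049/2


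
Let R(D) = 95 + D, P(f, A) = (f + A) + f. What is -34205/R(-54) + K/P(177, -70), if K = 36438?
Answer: -4110131/5822 ≈ -705.97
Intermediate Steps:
P(f, A) = A + 2*f (P(f, A) = (A + f) + f = A + 2*f)
-34205/R(-54) + K/P(177, -70) = -34205/(95 - 54) + 36438/(-70 + 2*177) = -34205/41 + 36438/(-70 + 354) = -34205*1/41 + 36438/284 = -34205/41 + 36438*(1/284) = -34205/41 + 18219/142 = -4110131/5822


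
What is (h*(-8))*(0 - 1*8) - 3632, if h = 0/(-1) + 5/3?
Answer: -10576/3 ≈ -3525.3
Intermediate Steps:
h = 5/3 (h = 0*(-1) + 5*(1/3) = 0 + 5/3 = 5/3 ≈ 1.6667)
(h*(-8))*(0 - 1*8) - 3632 = ((5/3)*(-8))*(0 - 1*8) - 3632 = -40*(0 - 8)/3 - 3632 = -40/3*(-8) - 3632 = 320/3 - 3632 = -10576/3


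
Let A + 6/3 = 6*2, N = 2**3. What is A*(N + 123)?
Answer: 1310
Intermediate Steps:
N = 8
A = 10 (A = -2 + 6*2 = -2 + 12 = 10)
A*(N + 123) = 10*(8 + 123) = 10*131 = 1310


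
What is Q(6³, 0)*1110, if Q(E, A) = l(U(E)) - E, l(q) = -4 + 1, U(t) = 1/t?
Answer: -243090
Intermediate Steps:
U(t) = 1/t
l(q) = -3
Q(E, A) = -3 - E
Q(6³, 0)*1110 = (-3 - 1*6³)*1110 = (-3 - 1*216)*1110 = (-3 - 216)*1110 = -219*1110 = -243090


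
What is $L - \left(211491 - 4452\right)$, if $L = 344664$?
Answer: $137625$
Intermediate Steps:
$L - \left(211491 - 4452\right) = 344664 - \left(211491 - 4452\right) = 344664 - 207039 = 137625$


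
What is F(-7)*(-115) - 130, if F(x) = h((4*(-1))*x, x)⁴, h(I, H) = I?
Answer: -70685570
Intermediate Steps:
F(x) = 256*x⁴ (F(x) = ((4*(-1))*x)⁴ = (-4*x)⁴ = 256*x⁴)
F(-7)*(-115) - 130 = (256*(-7)⁴)*(-115) - 130 = (256*2401)*(-115) - 130 = 614656*(-115) - 130 = -70685440 - 130 = -70685570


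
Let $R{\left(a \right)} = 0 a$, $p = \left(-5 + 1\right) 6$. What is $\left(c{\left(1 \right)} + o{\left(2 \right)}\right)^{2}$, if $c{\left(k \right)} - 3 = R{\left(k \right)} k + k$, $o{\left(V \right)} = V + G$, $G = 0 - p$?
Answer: $900$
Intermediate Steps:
$p = -24$ ($p = \left(-4\right) 6 = -24$)
$R{\left(a \right)} = 0$
$G = 24$ ($G = 0 - -24 = 0 + 24 = 24$)
$o{\left(V \right)} = 24 + V$ ($o{\left(V \right)} = V + 24 = 24 + V$)
$c{\left(k \right)} = 3 + k$ ($c{\left(k \right)} = 3 + \left(0 k + k\right) = 3 + \left(0 + k\right) = 3 + k$)
$\left(c{\left(1 \right)} + o{\left(2 \right)}\right)^{2} = \left(\left(3 + 1\right) + \left(24 + 2\right)\right)^{2} = \left(4 + 26\right)^{2} = 30^{2} = 900$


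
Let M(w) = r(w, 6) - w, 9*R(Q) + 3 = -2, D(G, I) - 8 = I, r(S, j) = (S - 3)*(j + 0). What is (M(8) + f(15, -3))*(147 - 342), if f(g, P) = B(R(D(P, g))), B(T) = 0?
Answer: -4290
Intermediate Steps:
r(S, j) = j*(-3 + S) (r(S, j) = (-3 + S)*j = j*(-3 + S))
D(G, I) = 8 + I
R(Q) = -5/9 (R(Q) = -⅓ + (⅑)*(-2) = -⅓ - 2/9 = -5/9)
M(w) = -18 + 5*w (M(w) = 6*(-3 + w) - w = (-18 + 6*w) - w = -18 + 5*w)
f(g, P) = 0
(M(8) + f(15, -3))*(147 - 342) = ((-18 + 5*8) + 0)*(147 - 342) = ((-18 + 40) + 0)*(-195) = (22 + 0)*(-195) = 22*(-195) = -4290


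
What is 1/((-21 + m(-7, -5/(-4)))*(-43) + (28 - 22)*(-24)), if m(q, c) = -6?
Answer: 1/1017 ≈ 0.00098328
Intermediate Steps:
1/((-21 + m(-7, -5/(-4)))*(-43) + (28 - 22)*(-24)) = 1/((-21 - 6)*(-43) + (28 - 22)*(-24)) = 1/(-27*(-43) + 6*(-24)) = 1/(1161 - 144) = 1/1017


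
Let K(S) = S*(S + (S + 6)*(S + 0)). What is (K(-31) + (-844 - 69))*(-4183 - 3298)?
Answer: 179371937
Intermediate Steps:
K(S) = S*(S + S*(6 + S)) (K(S) = S*(S + (6 + S)*S) = S*(S + S*(6 + S)))
(K(-31) + (-844 - 69))*(-4183 - 3298) = ((-31)**2*(7 - 31) + (-844 - 69))*(-4183 - 3298) = (961*(-24) - 913)*(-7481) = (-23064 - 913)*(-7481) = -23977*(-7481) = 179371937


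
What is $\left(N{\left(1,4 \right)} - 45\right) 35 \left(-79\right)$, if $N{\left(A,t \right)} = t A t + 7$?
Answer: $60830$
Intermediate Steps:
$N{\left(A,t \right)} = 7 + A t^{2}$ ($N{\left(A,t \right)} = A t t + 7 = A t^{2} + 7 = 7 + A t^{2}$)
$\left(N{\left(1,4 \right)} - 45\right) 35 \left(-79\right) = \left(\left(7 + 1 \cdot 4^{2}\right) - 45\right) 35 \left(-79\right) = \left(\left(7 + 1 \cdot 16\right) - 45\right) 35 \left(-79\right) = \left(\left(7 + 16\right) - 45\right) 35 \left(-79\right) = \left(23 - 45\right) 35 \left(-79\right) = \left(-22\right) 35 \left(-79\right) = \left(-770\right) \left(-79\right) = 60830$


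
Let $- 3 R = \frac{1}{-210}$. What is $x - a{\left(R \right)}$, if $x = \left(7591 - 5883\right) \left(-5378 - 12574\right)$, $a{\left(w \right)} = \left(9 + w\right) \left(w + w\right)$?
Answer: $- \frac{6084877080871}{198450} \approx -3.0662 \cdot 10^{7}$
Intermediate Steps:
$R = \frac{1}{630}$ ($R = - \frac{1}{3 \left(-210\right)} = \left(- \frac{1}{3}\right) \left(- \frac{1}{210}\right) = \frac{1}{630} \approx 0.0015873$)
$a{\left(w \right)} = 2 w \left(9 + w\right)$ ($a{\left(w \right)} = \left(9 + w\right) 2 w = 2 w \left(9 + w\right)$)
$x = -30662016$ ($x = 1708 \left(-17952\right) = -30662016$)
$x - a{\left(R \right)} = -30662016 - 2 \cdot \frac{1}{630} \left(9 + \frac{1}{630}\right) = -30662016 - 2 \cdot \frac{1}{630} \cdot \frac{5671}{630} = -30662016 - \frac{5671}{198450} = - \frac{6084877080871}{198450}$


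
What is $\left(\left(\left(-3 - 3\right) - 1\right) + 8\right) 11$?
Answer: $11$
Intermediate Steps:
$\left(\left(\left(-3 - 3\right) - 1\right) + 8\right) 11 = \left(\left(-6 - 1\right) + 8\right) 11 = \left(-7 + 8\right) 11 = 1 \cdot 11 = 11$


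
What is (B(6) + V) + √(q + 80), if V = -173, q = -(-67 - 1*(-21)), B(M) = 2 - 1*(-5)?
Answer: -166 + 3*√14 ≈ -154.77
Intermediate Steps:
B(M) = 7 (B(M) = 2 + 5 = 7)
q = 46 (q = -(-67 + 21) = -1*(-46) = 46)
(B(6) + V) + √(q + 80) = (7 - 173) + √(46 + 80) = -166 + √126 = -166 + 3*√14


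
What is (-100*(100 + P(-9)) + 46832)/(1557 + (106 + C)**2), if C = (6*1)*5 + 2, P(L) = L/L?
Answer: 12244/6867 ≈ 1.7830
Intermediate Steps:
P(L) = 1
C = 32 (C = 6*5 + 2 = 30 + 2 = 32)
(-100*(100 + P(-9)) + 46832)/(1557 + (106 + C)**2) = (-100*(100 + 1) + 46832)/(1557 + (106 + 32)**2) = (-100*101 + 46832)/(1557 + 138**2) = (-10100 + 46832)/(1557 + 19044) = 36732/20601 = 36732*(1/20601) = 12244/6867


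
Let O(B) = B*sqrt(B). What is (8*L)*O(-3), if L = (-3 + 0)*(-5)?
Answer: -360*I*sqrt(3) ≈ -623.54*I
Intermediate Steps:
O(B) = B**(3/2)
L = 15 (L = -3*(-5) = 15)
(8*L)*O(-3) = (8*15)*(-3)**(3/2) = 120*(-3*I*sqrt(3)) = -360*I*sqrt(3)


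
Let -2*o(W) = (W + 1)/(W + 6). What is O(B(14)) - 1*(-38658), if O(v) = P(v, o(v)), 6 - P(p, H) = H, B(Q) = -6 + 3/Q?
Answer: 231917/6 ≈ 38653.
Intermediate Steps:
o(W) = -(1 + W)/(2*(6 + W)) (o(W) = -(W + 1)/(2*(W + 6)) = -(1 + W)/(2*(6 + W)))
P(p, H) = 6 - H
O(v) = 6 - (-1 - v)/(2*(6 + v))
O(B(14)) - 1*(-38658) = (73 + 13*(-6 + 3/14))/(2*(6 + (-6 + 3/14))) - 1*(-38658) = (73 + 13*(-6 + 3*(1/14)))/(2*(6 + (-6 + 3*(1/14)))) + 38658 = (73 + 13*(-6 + 3/14))/(2*(6 + (-6 + 3/14))) + 38658 = (73 + 13*(-81/14))/(2*(6 - 81/14)) + 38658 = (73 - 1053/14)/(2*(3/14)) + 38658 = (½)*(14/3)*(-31/14) + 38658 = -31/6 + 38658 = 231917/6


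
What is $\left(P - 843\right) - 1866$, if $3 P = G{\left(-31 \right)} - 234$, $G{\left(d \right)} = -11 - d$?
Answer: $- \frac{8341}{3} \approx -2780.3$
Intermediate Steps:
$P = - \frac{214}{3}$ ($P = \frac{\left(-11 - -31\right) - 234}{3} = \frac{\left(-11 + 31\right) - 234}{3} = \frac{20 - 234}{3} = \frac{1}{3} \left(-214\right) = - \frac{214}{3} \approx -71.333$)
$\left(P - 843\right) - 1866 = \left(- \frac{214}{3} - 843\right) - 1866 = - \frac{2743}{3} - 1866 = - \frac{8341}{3}$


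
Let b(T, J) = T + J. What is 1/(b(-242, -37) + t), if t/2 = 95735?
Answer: 1/191191 ≈ 5.2304e-6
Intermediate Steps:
t = 191470 (t = 2*95735 = 191470)
b(T, J) = J + T
1/(b(-242, -37) + t) = 1/((-37 - 242) + 191470) = 1/(-279 + 191470) = 1/191191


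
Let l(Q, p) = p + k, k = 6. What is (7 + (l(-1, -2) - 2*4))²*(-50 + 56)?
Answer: 54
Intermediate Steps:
l(Q, p) = 6 + p (l(Q, p) = p + 6 = 6 + p)
(7 + (l(-1, -2) - 2*4))²*(-50 + 56) = (7 + ((6 - 2) - 2*4))²*(-50 + 56) = (7 + (4 - 8))²*6 = (7 - 4)²*6 = 3²*6 = 9*6 = 54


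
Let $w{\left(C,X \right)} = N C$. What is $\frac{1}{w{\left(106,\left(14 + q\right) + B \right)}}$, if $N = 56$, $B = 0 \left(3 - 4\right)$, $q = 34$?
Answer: $\frac{1}{5936} \approx 0.00016846$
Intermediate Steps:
$B = 0$ ($B = 0 \left(-1\right) = 0$)
$w{\left(C,X \right)} = 56 C$
$\frac{1}{w{\left(106,\left(14 + q\right) + B \right)}} = \frac{1}{56 \cdot 106} = \frac{1}{5936}$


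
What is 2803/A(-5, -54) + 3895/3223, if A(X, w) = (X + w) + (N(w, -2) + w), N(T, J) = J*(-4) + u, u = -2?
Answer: -8617304/344861 ≈ -24.988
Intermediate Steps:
N(T, J) = -2 - 4*J (N(T, J) = J*(-4) - 2 = -4*J - 2 = -2 - 4*J)
A(X, w) = 6 + X + 2*w (A(X, w) = (X + w) + ((-2 - 4*(-2)) + w) = (X + w) + ((-2 + 8) + w) = (X + w) + (6 + w) = 6 + X + 2*w)
2803/A(-5, -54) + 3895/3223 = 2803/(6 - 5 + 2*(-54)) + 3895/3223 = 2803/(6 - 5 - 108) + 3895*(1/3223) = 2803/(-107) + 3895/3223 = 2803*(-1/107) + 3895/3223 = -2803/107 + 3895/3223 = -8617304/344861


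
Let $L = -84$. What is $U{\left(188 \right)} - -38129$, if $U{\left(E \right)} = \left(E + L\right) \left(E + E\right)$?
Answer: $77233$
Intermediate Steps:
$U{\left(E \right)} = 2 E \left(-84 + E\right)$ ($U{\left(E \right)} = \left(E - 84\right) \left(E + E\right) = \left(-84 + E\right) 2 E = 2 E \left(-84 + E\right)$)
$U{\left(188 \right)} - -38129 = 2 \cdot 188 \left(-84 + 188\right) - -38129 = 2 \cdot 188 \cdot 104 + 38129 = 39104 + 38129 = 77233$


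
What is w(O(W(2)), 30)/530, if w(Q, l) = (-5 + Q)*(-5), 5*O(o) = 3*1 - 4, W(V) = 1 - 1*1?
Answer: 13/265 ≈ 0.049057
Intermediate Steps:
W(V) = 0 (W(V) = 1 - 1 = 0)
O(o) = -⅕ (O(o) = (3*1 - 4)/5 = (3 - 4)/5 = (⅕)*(-1) = -⅕)
w(Q, l) = 25 - 5*Q
w(O(W(2)), 30)/530 = (25 - 5*(-⅕))/530 = (25 + 1)*(1/530) = 26*(1/530) = 13/265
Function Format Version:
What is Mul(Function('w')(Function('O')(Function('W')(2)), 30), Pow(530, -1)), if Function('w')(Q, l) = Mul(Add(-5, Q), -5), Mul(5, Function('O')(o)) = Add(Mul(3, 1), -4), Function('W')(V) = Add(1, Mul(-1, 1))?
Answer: Rational(13, 265) ≈ 0.049057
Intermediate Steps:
Function('W')(V) = 0 (Function('W')(V) = Add(1, -1) = 0)
Function('O')(o) = Rational(-1, 5) (Function('O')(o) = Mul(Rational(1, 5), Add(Mul(3, 1), -4)) = Mul(Rational(1, 5), Add(3, -4)) = Mul(Rational(1, 5), -1) = Rational(-1, 5))
Function('w')(Q, l) = Add(25, Mul(-5, Q))
Mul(Function('w')(Function('O')(Function('W')(2)), 30), Pow(530, -1)) = Mul(Add(25, Mul(-5, Rational(-1, 5))), Pow(530, -1)) = Mul(Add(25, 1), Rational(1, 530)) = Mul(26, Rational(1, 530)) = Rational(13, 265)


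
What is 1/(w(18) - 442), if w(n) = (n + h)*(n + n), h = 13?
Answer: 1/674 ≈ 0.0014837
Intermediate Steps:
w(n) = 2*n*(13 + n) (w(n) = (n + 13)*(n + n) = (13 + n)*(2*n) = 2*n*(13 + n))
1/(w(18) - 442) = 1/(2*18*(13 + 18) - 442) = 1/(2*18*31 - 442) = 1/(1116 - 442) = 1/674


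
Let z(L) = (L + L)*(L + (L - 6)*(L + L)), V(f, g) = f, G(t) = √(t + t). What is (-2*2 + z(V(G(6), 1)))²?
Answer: 99472 - 51456*√3 ≈ 10348.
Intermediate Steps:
G(t) = √2*√t (G(t) = √(2*t) = √2*√t)
z(L) = 2*L*(L + 2*L*(-6 + L)) (z(L) = (2*L)*(L + (-6 + L)*(2*L)) = (2*L)*(L + 2*L*(-6 + L)) = 2*L*(L + 2*L*(-6 + L)))
(-2*2 + z(V(G(6), 1)))² = (-2*2 + (√2*√6)²*(-22 + 4*(√2*√6)))² = (-4 + (2*√3)²*(-22 + 4*(2*√3)))² = (-4 + 12*(-22 + 8*√3))² = (-4 + (-264 + 96*√3))² = (-268 + 96*√3)²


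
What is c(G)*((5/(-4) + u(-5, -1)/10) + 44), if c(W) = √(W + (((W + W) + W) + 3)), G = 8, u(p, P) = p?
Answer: 169*√35/4 ≈ 249.95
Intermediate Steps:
c(W) = √(3 + 4*W) (c(W) = √(W + ((2*W + W) + 3)) = √(W + (3*W + 3)) = √(W + (3 + 3*W)) = √(3 + 4*W))
c(G)*((5/(-4) + u(-5, -1)/10) + 44) = √(3 + 4*8)*((5/(-4) - 5/10) + 44) = √(3 + 32)*((5*(-¼) - 5*⅒) + 44) = √35*((-5/4 - ½) + 44) = √35*(-7/4 + 44) = √35*(169/4) = 169*√35/4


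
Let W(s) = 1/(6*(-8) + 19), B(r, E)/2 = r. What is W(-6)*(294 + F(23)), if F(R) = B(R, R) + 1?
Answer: -341/29 ≈ -11.759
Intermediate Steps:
B(r, E) = 2*r
F(R) = 1 + 2*R (F(R) = 2*R + 1 = 1 + 2*R)
W(s) = -1/29 (W(s) = 1/(-48 + 19) = 1/(-29) = -1/29)
W(-6)*(294 + F(23)) = -(294 + (1 + 2*23))/29 = -(294 + (1 + 46))/29 = -(294 + 47)/29 = -1/29*341 = -341/29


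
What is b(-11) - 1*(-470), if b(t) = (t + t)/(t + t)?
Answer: 471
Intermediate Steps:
b(t) = 1 (b(t) = (2*t)/((2*t)) = (2*t)*(1/(2*t)) = 1)
b(-11) - 1*(-470) = 1 - 1*(-470) = 1 + 470 = 471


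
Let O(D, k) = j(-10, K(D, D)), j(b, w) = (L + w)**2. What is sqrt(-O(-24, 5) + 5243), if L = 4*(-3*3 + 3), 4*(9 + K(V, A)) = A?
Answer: sqrt(3722) ≈ 61.008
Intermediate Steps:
K(V, A) = -9 + A/4
L = -24 (L = 4*(-9 + 3) = 4*(-6) = -24)
j(b, w) = (-24 + w)**2
O(D, k) = (-33 + D/4)**2 (O(D, k) = (-24 + (-9 + D/4))**2 = (-33 + D/4)**2)
sqrt(-O(-24, 5) + 5243) = sqrt(-(-132 - 24)**2/16 + 5243) = sqrt(-(-156)**2/16 + 5243) = sqrt(-24336/16 + 5243) = sqrt(-1*1521 + 5243) = sqrt(-1521 + 5243) = sqrt(3722)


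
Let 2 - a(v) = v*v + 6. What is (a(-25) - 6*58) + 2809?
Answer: 1832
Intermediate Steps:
a(v) = -4 - v² (a(v) = 2 - (v*v + 6) = 2 - (v² + 6) = 2 - (6 + v²) = 2 + (-6 - v²) = -4 - v²)
(a(-25) - 6*58) + 2809 = ((-4 - 1*(-25)²) - 6*58) + 2809 = ((-4 - 1*625) - 348) + 2809 = ((-4 - 625) - 348) + 2809 = (-629 - 348) + 2809 = -977 + 2809 = 1832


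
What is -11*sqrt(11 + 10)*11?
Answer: -121*sqrt(21) ≈ -554.49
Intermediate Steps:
-11*sqrt(11 + 10)*11 = -11*sqrt(21)*11 = -121*sqrt(21)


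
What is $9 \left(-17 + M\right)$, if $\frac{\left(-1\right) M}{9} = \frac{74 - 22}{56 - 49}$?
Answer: $- \frac{5283}{7} \approx -754.71$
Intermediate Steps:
$M = - \frac{468}{7}$ ($M = - 9 \frac{74 - 22}{56 - 49} = - 9 \cdot \frac{52}{7} = - 9 \cdot 52 \cdot \frac{1}{7} = \left(-9\right) \frac{52}{7} = - \frac{468}{7} \approx -66.857$)
$9 \left(-17 + M\right) = 9 \left(-17 - \frac{468}{7}\right) = 9 \left(- \frac{587}{7}\right) = - \frac{5283}{7}$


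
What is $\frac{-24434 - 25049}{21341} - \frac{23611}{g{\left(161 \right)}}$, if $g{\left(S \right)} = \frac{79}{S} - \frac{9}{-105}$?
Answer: $- \frac{405648252667}{9902224} \approx -40965.0$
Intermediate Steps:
$g{\left(S \right)} = \frac{3}{35} + \frac{79}{S}$ ($g{\left(S \right)} = \frac{79}{S} - - \frac{3}{35} = \frac{79}{S} + \frac{3}{35} = \frac{3}{35} + \frac{79}{S}$)
$\frac{-24434 - 25049}{21341} - \frac{23611}{g{\left(161 \right)}} = \frac{-24434 - 25049}{21341} - \frac{23611}{\frac{3}{35} + \frac{79}{161}} = \left(-24434 - 25049\right) \frac{1}{21341} - \frac{23611}{\frac{3}{35} + 79 \cdot \frac{1}{161}} = \left(-49483\right) \frac{1}{21341} - \frac{23611}{\frac{3}{35} + \frac{79}{161}} = - \frac{49483}{21341} - \frac{23611}{\frac{464}{805}} = - \frac{49483}{21341} - \frac{19006855}{464} = - \frac{405648252667}{9902224}$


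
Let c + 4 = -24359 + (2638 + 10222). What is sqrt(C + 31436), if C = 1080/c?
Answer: 2*sqrt(1039891985921)/11503 ≈ 177.30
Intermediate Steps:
c = -11503 (c = -4 + (-24359 + (2638 + 10222)) = -4 + (-24359 + 12860) = -4 - 11499 = -11503)
C = -1080/11503 (C = 1080/(-11503) = 1080*(-1/11503) = -1080/11503 ≈ -0.093889)
sqrt(C + 31436) = sqrt(-1080/11503 + 31436) = sqrt(361607228/11503) = 2*sqrt(1039891985921)/11503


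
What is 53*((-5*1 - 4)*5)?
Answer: -2385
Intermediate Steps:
53*((-5*1 - 4)*5) = 53*((-5 - 4)*5) = 53*(-9*5) = 53*(-45) = -2385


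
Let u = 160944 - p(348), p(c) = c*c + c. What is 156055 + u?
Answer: 195547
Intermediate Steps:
p(c) = c + c² (p(c) = c² + c = c + c²)
u = 39492 (u = 160944 - 348*(1 + 348) = 160944 - 348*349 = 160944 - 1*121452 = 160944 - 121452 = 39492)
156055 + u = 156055 + 39492 = 195547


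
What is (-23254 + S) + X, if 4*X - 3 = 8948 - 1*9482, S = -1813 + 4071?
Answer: -84515/4 ≈ -21129.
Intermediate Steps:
S = 2258
X = -531/4 (X = 3/4 + (8948 - 1*9482)/4 = 3/4 + (8948 - 9482)/4 = 3/4 + (1/4)*(-534) = 3/4 - 267/2 = -531/4 ≈ -132.75)
(-23254 + S) + X = (-23254 + 2258) - 531/4 = -20996 - 531/4 = -84515/4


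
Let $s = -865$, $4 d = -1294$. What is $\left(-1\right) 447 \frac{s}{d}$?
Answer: $- \frac{773310}{647} \approx -1195.2$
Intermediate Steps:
$d = - \frac{647}{2}$ ($d = \frac{1}{4} \left(-1294\right) = - \frac{647}{2} \approx -323.5$)
$\left(-1\right) 447 \frac{s}{d} = \left(-1\right) 447 \left(- \frac{865}{- \frac{647}{2}}\right) = - 447 \left(\left(-865\right) \left(- \frac{2}{647}\right)\right) = \left(-447\right) \frac{1730}{647} = - \frac{773310}{647}$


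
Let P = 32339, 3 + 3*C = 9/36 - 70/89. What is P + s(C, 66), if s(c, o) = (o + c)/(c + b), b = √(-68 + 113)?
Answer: 1608726003972/49742999 + 221809716*√5/49742999 ≈ 32351.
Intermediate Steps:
b = 3*√5 (b = √45 = 3*√5 ≈ 6.7082)
C = -1259/1068 (C = -1 + (9/36 - 70/89)/3 = -1 + (9*(1/36) - 70*1/89)/3 = -1 + (¼ - 70/89)/3 = -1 + (⅓)*(-191/356) = -1 - 191/1068 = -1259/1068 ≈ -1.1788)
s(c, o) = (c + o)/(c + 3*√5) (s(c, o) = (o + c)/(c + 3*√5) = (c + o)/(c + 3*√5))
P + s(C, 66) = 32339 + (-1259/1068 + 66)/(-1259/1068 + 3*√5) = 32339 + (69229/1068)/(-1259/1068 + 3*√5) = 32339 + 69229/(1068*(-1259/1068 + 3*√5))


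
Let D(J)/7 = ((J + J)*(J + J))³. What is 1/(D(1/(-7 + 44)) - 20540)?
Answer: -2565726409/52700020440412 ≈ -4.8685e-5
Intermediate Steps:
D(J) = 448*J⁶ (D(J) = 7*((J + J)*(J + J))³ = 7*((2*J)*(2*J))³ = 7*(4*J²)³ = 7*(64*J⁶) = 448*J⁶)
1/(D(1/(-7 + 44)) - 20540) = 1/(448*(1/(-7 + 44))⁶ - 20540) = 1/(448*(1/37)⁶ - 20540) = 1/(448*(1/2565726409) - 20540) = 1/(448/2565726409 - 20540) = 1/(-52700020440412/2565726409) = -2565726409/52700020440412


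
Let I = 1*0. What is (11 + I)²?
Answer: 121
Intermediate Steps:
I = 0
(11 + I)² = (11 + 0)² = 11² = 121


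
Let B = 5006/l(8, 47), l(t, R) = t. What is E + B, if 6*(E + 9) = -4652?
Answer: -1903/12 ≈ -158.58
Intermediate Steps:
E = -2353/3 (E = -9 + (1/6)*(-4652) = -9 - 2326/3 = -2353/3 ≈ -784.33)
B = 2503/4 (B = 5006/8 = 5006*(1/8) = 2503/4 ≈ 625.75)
E + B = -2353/3 + 2503/4 = -1903/12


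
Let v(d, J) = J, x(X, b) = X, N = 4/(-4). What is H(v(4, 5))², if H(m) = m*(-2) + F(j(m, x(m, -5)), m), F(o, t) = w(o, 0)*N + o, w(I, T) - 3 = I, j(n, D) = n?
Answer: 169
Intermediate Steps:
N = -1 (N = 4*(-¼) = -1)
w(I, T) = 3 + I
F(o, t) = -3 (F(o, t) = (3 + o)*(-1) + o = (-3 - o) + o = -3)
H(m) = -3 - 2*m (H(m) = m*(-2) - 3 = -2*m - 3 = -3 - 2*m)
H(v(4, 5))² = (-3 - 2*5)² = (-3 - 10)² = (-13)² = 169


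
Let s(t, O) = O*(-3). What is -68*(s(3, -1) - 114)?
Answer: 7548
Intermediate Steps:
s(t, O) = -3*O
-68*(s(3, -1) - 114) = -68*(-3*(-1) - 114) = -68*(3 - 114) = -68*(-111) = 7548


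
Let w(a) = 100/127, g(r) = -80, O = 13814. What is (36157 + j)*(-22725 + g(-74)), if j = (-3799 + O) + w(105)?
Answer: -133727242920/127 ≈ -1.0530e+9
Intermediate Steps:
w(a) = 100/127 (w(a) = 100*(1/127) = 100/127)
j = 1272005/127 (j = (-3799 + 13814) + 100/127 = 10015 + 100/127 = 1272005/127 ≈ 10016.)
(36157 + j)*(-22725 + g(-74)) = (36157 + 1272005/127)*(-22725 - 80) = (5863944/127)*(-22805) = -133727242920/127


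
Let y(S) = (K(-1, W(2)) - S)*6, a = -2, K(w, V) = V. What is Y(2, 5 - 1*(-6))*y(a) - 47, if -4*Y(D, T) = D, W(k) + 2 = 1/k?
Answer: -97/2 ≈ -48.500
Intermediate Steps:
W(k) = -2 + 1/k
Y(D, T) = -D/4
y(S) = -9 - 6*S (y(S) = ((-2 + 1/2) - S)*6 = (-3/2 - S)*6 = -9 - 6*S)
Y(2, 5 - 1*(-6))*y(a) - 47 = (-1/4*2)*(-9 - 6*(-2)) - 47 = -(-9 + 12)/2 - 47 = -1/2*3 - 47 = -3/2 - 47 = -97/2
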